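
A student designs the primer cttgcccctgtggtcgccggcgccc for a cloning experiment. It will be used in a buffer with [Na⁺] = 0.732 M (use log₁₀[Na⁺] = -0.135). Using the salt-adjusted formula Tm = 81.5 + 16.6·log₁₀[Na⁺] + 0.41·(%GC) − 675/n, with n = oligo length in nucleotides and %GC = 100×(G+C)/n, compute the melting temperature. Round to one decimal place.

Length n = 25. Scanning the sequence gives G=8, T=5, C=12, A=0.
G+C = 20, so %GC = 20/25 × 100 = 80%
Salt term: 16.6 × (-0.135) = -2.241
GC term: 0.41 × 80 = 32.8; length term: −675/25 = −27
Tm = 81.5 + (-2.241) + 32.8 − 27 = 85.059 → 85.1°C

85.1°C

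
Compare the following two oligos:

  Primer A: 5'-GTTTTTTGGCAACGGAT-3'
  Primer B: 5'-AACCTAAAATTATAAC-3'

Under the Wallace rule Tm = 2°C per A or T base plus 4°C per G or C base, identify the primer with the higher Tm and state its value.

Primer A, 48°C

Primer A: A+T=10, G+C=7 → Tm = 2(10)+4(7) = 48°C
Primer B: A+T=13, G+C=3 → Tm = 2(13)+4(3) = 38°C
48°C vs 38°C → primer A is higher.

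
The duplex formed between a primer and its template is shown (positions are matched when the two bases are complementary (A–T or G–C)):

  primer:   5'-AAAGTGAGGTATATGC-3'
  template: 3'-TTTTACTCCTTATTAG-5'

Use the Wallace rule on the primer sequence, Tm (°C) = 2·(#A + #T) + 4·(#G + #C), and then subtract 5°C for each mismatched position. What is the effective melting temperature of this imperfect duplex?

Primer base counts: A=6, T=4, G=5, C=1 → A+T=10, G+C=6
Perfect-match Tm = 2(10) + 4(6) = 20 + 24 = 44°C
Mismatches (positions where the bases are not complementary): 4 (at positions 4, 10, 14, 15)
Effective Tm = 44 − 4×5 = 44 − 20 = 24°C

24°C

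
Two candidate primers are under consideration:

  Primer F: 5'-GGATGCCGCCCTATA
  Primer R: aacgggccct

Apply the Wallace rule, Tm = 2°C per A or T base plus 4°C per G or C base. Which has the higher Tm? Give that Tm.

Primer F, 48°C

Primer F: A+T=6, G+C=9 → Tm = 2(6)+4(9) = 48°C
Primer R: A+T=3, G+C=7 → Tm = 2(3)+4(7) = 34°C
48°C vs 34°C → primer F is higher.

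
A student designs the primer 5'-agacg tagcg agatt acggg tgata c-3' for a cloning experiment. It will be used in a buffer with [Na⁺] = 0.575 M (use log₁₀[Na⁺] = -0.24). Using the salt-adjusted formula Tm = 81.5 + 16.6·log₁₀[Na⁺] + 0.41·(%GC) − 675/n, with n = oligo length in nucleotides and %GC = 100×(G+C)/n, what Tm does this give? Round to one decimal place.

Length n = 26. G=9, A=8, C=4, T=5
G+C = 13, so %GC = 13/26 × 100 = 50%
Salt term: 16.6 × (-0.24) = -3.984
GC term: 0.41 × 50 = 20.5; length term: −675/26 = −25.962
Tm = 81.5 + (-3.984) + 20.5 − 25.962 = 72.054 → 72.1°C

72.1°C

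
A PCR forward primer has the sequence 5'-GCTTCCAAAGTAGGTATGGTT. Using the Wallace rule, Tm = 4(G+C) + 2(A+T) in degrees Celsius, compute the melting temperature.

60°C

Scanning the sequence gives A=5, C=3, T=7, G=6.
AT pairs contribute 12, GC pairs contribute 9.
Tm = 4·9 + 2·12 = 36 + 24 = 60°C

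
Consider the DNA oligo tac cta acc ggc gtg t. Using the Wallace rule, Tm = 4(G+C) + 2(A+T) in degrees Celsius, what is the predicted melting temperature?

Scanning the sequence gives C=5, A=3, T=4, G=4.
A+T = 7, G+C = 9
Tm = 2×7 + 4×9 = 50°C

50°C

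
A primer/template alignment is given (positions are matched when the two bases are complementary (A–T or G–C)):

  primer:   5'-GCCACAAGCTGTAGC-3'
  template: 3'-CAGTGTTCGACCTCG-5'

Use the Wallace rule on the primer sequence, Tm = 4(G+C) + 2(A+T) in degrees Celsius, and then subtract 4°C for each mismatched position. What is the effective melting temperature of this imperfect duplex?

40°C

Primer base counts: A=4, T=2, G=4, C=5 → A+T=6, G+C=9
Perfect-match Tm = 2(6) + 4(9) = 12 + 36 = 48°C
Mismatches (positions where the bases are not complementary): 2 (at positions 2, 12)
Effective Tm = 48 − 2×4 = 48 − 8 = 40°C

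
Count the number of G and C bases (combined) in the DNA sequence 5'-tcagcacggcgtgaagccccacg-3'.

Counting bases: G=7, A=5, T=2, C=9
G+C = 7 + 9 = 16

16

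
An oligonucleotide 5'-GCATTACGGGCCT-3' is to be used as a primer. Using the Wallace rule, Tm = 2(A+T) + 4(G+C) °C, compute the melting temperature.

42°C

Scanning the sequence gives A=2, C=4, T=3, G=4.
AT pairs contribute 5, GC pairs contribute 8.
Tm = 2(5) + 4(8) = 10 + 32 = 42°C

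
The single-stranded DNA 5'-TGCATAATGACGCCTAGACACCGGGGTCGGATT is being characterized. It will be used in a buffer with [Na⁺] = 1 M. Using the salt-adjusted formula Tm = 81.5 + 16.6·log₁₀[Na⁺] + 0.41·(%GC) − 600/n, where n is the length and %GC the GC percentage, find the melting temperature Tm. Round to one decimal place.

Length n = 33. Base counts: T=7, G=10, C=8, A=8
G+C = 18, so %GC = 18/33 × 100 = 54.545%
Salt term: 16.6 × (0) = 0
GC term: 0.41 × 54.545 = 22.363; length term: −600/33 = −18.182
Tm = 81.5 + (0) + 22.363 − 18.182 = 85.681 → 85.7°C

85.7°C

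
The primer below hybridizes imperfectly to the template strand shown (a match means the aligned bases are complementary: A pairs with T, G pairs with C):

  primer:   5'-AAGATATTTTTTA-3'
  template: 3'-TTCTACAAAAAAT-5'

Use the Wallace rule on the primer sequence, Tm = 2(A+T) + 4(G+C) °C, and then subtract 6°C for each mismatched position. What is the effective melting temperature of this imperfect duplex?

22°C

Primer base counts: A=5, T=7, G=1, C=0 → A+T=12, G+C=1
Perfect-match Tm = 2(12) + 4(1) = 24 + 4 = 28°C
Mismatches (positions where the bases are not complementary): 1 (at position 6)
Effective Tm = 28 − 1×6 = 28 − 6 = 22°C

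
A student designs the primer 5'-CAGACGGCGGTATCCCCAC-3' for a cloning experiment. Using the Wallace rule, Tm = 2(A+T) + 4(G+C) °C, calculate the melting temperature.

T=2, G=5, C=8, A=4
A+T = 6, G+C = 13
Tm = 2(6) + 4(13) = 12 + 52 = 64°C

64°C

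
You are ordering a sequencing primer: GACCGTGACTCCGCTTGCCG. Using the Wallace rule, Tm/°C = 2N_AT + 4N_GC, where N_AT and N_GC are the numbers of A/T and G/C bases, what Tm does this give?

Base counts: T=4, G=6, C=8, A=2
So N_AT = 6 and N_GC = 14.
Tm = 2×6 + 4×14 = 68°C

68°C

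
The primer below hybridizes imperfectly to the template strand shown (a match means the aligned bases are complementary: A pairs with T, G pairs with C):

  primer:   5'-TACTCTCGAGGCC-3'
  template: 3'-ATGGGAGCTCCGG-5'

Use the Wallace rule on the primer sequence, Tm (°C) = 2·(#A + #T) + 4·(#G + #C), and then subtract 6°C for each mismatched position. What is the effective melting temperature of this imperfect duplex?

36°C

Primer base counts: A=2, T=3, G=3, C=5 → A+T=5, G+C=8
Perfect-match Tm = 2(5) + 4(8) = 10 + 32 = 42°C
Mismatches (positions where the bases are not complementary): 1 (at position 4)
Effective Tm = 42 − 1×6 = 42 − 6 = 36°C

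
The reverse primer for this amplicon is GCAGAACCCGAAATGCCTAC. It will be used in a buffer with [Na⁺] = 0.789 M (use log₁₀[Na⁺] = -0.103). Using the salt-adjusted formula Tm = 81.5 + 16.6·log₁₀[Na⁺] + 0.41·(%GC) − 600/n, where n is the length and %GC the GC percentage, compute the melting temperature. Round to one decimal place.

Length n = 20. Base counts: A=7, C=7, G=4, T=2
G+C = 11, so %GC = 11/20 × 100 = 55%
Salt term: 16.6 × (-0.103) = -1.71
GC term: 0.41 × 55 = 22.55; length term: −600/20 = −30
Tm = 81.5 + (-1.71) + 22.55 − 30 = 72.34 → 72.3°C

72.3°C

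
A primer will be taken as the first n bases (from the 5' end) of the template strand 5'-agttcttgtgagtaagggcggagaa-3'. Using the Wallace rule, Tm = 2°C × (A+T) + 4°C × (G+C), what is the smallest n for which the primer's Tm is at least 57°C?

First 19 bases: AGTTCTTGTGAGTAAGGGC → Tm = 56°C (< 57°C)
First 20 bases: AGTTCTTGTGAGTAAGGGCG → Tm = 60°C (≥ 57°C)
Since every base adds ≥2°C, Tm only increases with n, so the threshold is first crossed at n = 20.

n = 20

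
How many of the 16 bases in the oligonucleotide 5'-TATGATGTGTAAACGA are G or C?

Scanning the sequence gives C=1, A=6, T=5, G=4.
G+C = 4 + 1 = 5

5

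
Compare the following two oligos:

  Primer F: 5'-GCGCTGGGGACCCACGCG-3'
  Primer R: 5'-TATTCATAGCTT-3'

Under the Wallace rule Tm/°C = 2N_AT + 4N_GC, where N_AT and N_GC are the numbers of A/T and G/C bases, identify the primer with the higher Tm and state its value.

Primer F: A+T=3, G+C=15 → Tm = 2(3)+4(15) = 66°C
Primer R: A+T=9, G+C=3 → Tm = 2(9)+4(3) = 30°C
66°C vs 30°C → primer F is higher.

Primer F, 66°C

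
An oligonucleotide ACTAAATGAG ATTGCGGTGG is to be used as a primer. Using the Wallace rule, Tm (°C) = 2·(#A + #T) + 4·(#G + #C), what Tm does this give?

58°C

Scanning the sequence gives A=6, G=7, T=5, C=2.
A+T = 11, G+C = 9
Tm = 2×11 + 4×9 = 58°C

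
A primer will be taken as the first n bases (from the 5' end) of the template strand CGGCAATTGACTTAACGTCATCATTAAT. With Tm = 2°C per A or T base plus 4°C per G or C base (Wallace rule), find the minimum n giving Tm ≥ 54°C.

n = 19

First 18 bases: CGGCAATTGACTTAACGT → Tm = 52°C (< 54°C)
First 19 bases: CGGCAATTGACTTAACGTC → Tm = 56°C (≥ 54°C)
Each additional base adds 2°C (A/T) or 4°C (G/C), so Tm is non-decreasing in n; n = 19 is the first length to reach 54°C.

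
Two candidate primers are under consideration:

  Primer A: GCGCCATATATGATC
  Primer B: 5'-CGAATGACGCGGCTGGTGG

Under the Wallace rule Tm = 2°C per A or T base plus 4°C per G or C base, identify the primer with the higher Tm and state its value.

Primer B, 64°C

Primer A: A+T=8, G+C=7 → Tm = 2(8)+4(7) = 44°C
Primer B: A+T=6, G+C=13 → Tm = 2(6)+4(13) = 64°C
44°C vs 64°C → primer B is higher.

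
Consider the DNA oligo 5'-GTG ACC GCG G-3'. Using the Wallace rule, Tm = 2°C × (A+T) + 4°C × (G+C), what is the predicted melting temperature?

Scanning the sequence gives T=1, C=3, A=1, G=5.
So N_AT = 2 and N_GC = 8.
Tm = 2×2 + 4×8 = 36°C

36°C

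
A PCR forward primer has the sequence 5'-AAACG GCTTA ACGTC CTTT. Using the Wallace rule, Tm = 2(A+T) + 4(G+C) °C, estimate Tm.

54°C

Counting bases: C=5, T=6, A=5, G=3
So N_AT = 11 and N_GC = 8.
Tm = 2(11) + 4(8) = 22 + 32 = 54°C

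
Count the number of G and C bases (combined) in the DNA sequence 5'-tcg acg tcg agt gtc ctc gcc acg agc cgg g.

22

C=11, G=11, A=4, T=5
G+C = 11 + 11 = 22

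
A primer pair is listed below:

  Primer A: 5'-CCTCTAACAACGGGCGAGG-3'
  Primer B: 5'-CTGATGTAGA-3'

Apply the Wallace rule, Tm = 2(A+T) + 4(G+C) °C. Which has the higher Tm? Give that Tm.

Primer A, 62°C

Primer A: A+T=7, G+C=12 → Tm = 2(7)+4(12) = 62°C
Primer B: A+T=6, G+C=4 → Tm = 2(6)+4(4) = 28°C
62°C vs 28°C → primer A is higher.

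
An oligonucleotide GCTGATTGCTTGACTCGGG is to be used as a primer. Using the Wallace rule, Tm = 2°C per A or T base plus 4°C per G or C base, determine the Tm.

Scanning the sequence gives G=7, C=4, T=6, A=2.
A+T = 8, G+C = 11
Tm = 2×8 + 4×11 = 60°C

60°C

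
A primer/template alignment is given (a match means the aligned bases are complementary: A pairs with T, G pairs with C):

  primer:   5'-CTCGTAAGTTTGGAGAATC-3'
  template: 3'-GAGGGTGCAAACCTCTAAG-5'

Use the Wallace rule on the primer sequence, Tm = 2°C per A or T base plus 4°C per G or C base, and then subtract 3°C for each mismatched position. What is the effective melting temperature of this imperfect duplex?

42°C

Primer base counts: A=5, T=6, G=5, C=3 → A+T=11, G+C=8
Perfect-match Tm = 2(11) + 4(8) = 22 + 32 = 54°C
Mismatches (positions where the bases are not complementary): 4 (at positions 4, 5, 7, 17)
Effective Tm = 54 − 4×3 = 54 − 12 = 42°C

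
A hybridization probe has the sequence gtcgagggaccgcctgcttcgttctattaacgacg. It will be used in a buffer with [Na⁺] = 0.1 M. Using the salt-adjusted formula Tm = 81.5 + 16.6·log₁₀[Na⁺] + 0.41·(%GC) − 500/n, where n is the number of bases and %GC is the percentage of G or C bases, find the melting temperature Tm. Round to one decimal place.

Length n = 35. Counting bases: G=10, T=9, C=10, A=6
G+C = 20, so %GC = 20/35 × 100 = 57.143%
Salt term: 16.6 × (-1) = -16.6
GC term: 0.41 × 57.143 = 23.429; length term: −500/35 = −14.286
Tm = 81.5 + (-16.6) + 23.429 − 14.286 = 74.043 → 74.0°C

74.0°C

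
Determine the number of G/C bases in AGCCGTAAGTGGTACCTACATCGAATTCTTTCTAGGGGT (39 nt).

18

C=8, G=10, T=12, A=9
G+C = 10 + 8 = 18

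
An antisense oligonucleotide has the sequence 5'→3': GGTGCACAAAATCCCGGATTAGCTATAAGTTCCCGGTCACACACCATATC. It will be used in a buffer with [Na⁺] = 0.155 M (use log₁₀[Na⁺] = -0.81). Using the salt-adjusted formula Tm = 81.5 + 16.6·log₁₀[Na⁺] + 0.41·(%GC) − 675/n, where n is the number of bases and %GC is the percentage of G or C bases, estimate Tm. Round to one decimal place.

Length n = 50. Base counts: T=11, A=15, C=15, G=9
G+C = 24, so %GC = 24/50 × 100 = 48%
Salt term: 16.6 × (-0.81) = -13.446
GC term: 0.41 × 48 = 19.68; length term: −675/50 = −13.5
Tm = 81.5 + (-13.446) + 19.68 − 13.5 = 74.234 → 74.2°C

74.2°C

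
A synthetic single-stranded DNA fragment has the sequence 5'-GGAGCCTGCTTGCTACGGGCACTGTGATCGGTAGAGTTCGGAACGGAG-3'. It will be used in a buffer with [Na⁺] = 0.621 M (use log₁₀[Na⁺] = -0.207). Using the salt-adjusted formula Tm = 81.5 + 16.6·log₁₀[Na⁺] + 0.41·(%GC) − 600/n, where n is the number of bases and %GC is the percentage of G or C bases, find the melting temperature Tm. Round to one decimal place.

90.3°C

Length n = 48. Base counts: G=19, T=10, A=9, C=10
G+C = 29, so %GC = 29/48 × 100 = 60.417%
Salt term: 16.6 × (-0.207) = -3.436
GC term: 0.41 × 60.417 = 24.771; length term: −600/48 = −12.5
Tm = 81.5 + (-3.436) + 24.771 − 12.5 = 90.335 → 90.3°C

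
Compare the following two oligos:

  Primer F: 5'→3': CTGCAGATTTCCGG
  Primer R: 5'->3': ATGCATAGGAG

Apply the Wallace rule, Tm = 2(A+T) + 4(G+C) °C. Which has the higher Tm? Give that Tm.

Primer F: A+T=6, G+C=8 → Tm = 2(6)+4(8) = 44°C
Primer R: A+T=6, G+C=5 → Tm = 2(6)+4(5) = 32°C
44°C vs 32°C → primer F is higher.

Primer F, 44°C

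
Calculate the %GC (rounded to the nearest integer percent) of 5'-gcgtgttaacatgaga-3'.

44%

Scanning the sequence gives G=5, A=5, T=4, C=2.
G+C = 5 + 2 = 7 out of 16 bases
%GC = 7/16 × 100 = 43.75% ≈ 44%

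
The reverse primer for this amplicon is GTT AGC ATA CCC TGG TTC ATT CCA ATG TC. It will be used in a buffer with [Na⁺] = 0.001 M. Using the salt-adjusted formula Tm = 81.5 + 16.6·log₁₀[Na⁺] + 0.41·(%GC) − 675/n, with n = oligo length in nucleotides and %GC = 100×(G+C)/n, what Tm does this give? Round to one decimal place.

Length n = 29. Scanning the sequence gives C=8, T=10, A=6, G=5.
G+C = 13, so %GC = 13/29 × 100 = 44.828%
Salt term: 16.6 × (-3) = -49.8
GC term: 0.41 × 44.828 = 18.379; length term: −675/29 = −23.276
Tm = 81.5 + (-49.8) + 18.379 − 23.276 = 26.803 → 26.8°C

26.8°C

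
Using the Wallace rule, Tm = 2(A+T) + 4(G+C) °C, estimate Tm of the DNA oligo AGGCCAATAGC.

34°C

Scanning the sequence gives A=4, C=3, T=1, G=3.
So N_AT = 5 and N_GC = 6.
Tm = 4·6 + 2·5 = 24 + 10 = 34°C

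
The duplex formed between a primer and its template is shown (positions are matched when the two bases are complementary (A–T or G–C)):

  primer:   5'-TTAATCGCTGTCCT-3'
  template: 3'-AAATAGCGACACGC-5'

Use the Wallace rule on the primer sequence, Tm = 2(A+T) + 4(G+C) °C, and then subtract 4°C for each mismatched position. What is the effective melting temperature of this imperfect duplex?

Primer base counts: A=2, T=6, G=2, C=4 → A+T=8, G+C=6
Perfect-match Tm = 2(8) + 4(6) = 16 + 24 = 40°C
Mismatches (positions where the bases are not complementary): 3 (at positions 3, 12, 14)
Effective Tm = 40 − 3×4 = 40 − 12 = 28°C

28°C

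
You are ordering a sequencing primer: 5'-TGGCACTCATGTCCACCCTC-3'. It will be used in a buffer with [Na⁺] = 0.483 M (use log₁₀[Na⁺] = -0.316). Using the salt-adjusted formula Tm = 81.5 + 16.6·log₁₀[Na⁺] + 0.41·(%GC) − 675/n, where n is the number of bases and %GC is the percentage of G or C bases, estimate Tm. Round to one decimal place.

67.1°C

Length n = 20. Scanning the sequence gives T=5, G=3, C=9, A=3.
G+C = 12, so %GC = 12/20 × 100 = 60%
Salt term: 16.6 × (-0.316) = -5.246
GC term: 0.41 × 60 = 24.6; length term: −675/20 = −33.75
Tm = 81.5 + (-5.246) + 24.6 − 33.75 = 67.104 → 67.1°C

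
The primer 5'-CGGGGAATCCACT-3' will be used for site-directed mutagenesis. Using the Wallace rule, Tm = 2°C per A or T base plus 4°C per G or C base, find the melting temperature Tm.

Scanning the sequence gives C=4, A=3, G=4, T=2.
So N_AT = 5 and N_GC = 8.
Tm = 2(5) + 4(8) = 10 + 32 = 42°C

42°C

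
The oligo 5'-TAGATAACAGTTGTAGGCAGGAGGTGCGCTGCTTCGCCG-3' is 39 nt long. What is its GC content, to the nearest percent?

56%

Counting bases: A=8, T=9, C=8, G=14
G+C = 14 + 8 = 22 out of 39 bases
%GC = 22/39 × 100 = 56.41% ≈ 56%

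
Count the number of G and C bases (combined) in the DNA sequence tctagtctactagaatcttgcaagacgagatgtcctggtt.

T=13, C=8, A=10, G=9
Total G or C: 9 + 8 = 17

17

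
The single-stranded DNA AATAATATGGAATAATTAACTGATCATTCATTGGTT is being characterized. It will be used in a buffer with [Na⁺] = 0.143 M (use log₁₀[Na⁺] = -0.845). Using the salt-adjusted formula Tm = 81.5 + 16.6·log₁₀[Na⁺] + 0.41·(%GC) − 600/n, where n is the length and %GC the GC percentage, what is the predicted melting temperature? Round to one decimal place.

Length n = 36. Base counts: G=5, A=14, T=14, C=3
G+C = 8, so %GC = 8/36 × 100 = 22.222%
Salt term: 16.6 × (-0.845) = -14.027
GC term: 0.41 × 22.222 = 9.111; length term: −600/36 = −16.667
Tm = 81.5 + (-14.027) + 9.111 − 16.667 = 59.917 → 59.9°C

59.9°C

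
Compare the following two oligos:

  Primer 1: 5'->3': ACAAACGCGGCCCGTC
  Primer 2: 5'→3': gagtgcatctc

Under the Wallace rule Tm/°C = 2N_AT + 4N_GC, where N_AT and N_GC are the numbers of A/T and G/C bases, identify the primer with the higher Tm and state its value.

Primer 1: A+T=5, G+C=11 → Tm = 2(5)+4(11) = 54°C
Primer 2: A+T=5, G+C=6 → Tm = 2(5)+4(6) = 34°C
54°C vs 34°C → primer 1 is higher.

Primer 1, 54°C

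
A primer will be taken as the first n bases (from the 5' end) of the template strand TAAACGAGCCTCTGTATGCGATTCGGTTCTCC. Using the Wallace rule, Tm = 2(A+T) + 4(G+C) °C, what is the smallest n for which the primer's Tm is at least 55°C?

n = 19

First 18 bases: TAAACGAGCCTCTGTATG → Tm = 52°C (< 55°C)
First 19 bases: TAAACGAGCCTCTGTATGC → Tm = 56°C (≥ 55°C)
Since every base adds ≥2°C, Tm only increases with n, so the threshold is first crossed at n = 19.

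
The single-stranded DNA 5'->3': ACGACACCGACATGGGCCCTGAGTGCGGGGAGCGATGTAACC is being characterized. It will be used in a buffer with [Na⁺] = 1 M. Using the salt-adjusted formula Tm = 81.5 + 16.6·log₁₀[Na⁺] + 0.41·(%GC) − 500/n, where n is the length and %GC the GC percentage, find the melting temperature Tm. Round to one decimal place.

Length n = 42. Scanning the sequence gives G=15, A=10, T=5, C=12.
G+C = 27, so %GC = 27/42 × 100 = 64.286%
Salt term: 16.6 × (0) = 0
GC term: 0.41 × 64.286 = 26.357; length term: −500/42 = −11.905
Tm = 81.5 + (0) + 26.357 − 11.905 = 95.952 → 96.0°C

96.0°C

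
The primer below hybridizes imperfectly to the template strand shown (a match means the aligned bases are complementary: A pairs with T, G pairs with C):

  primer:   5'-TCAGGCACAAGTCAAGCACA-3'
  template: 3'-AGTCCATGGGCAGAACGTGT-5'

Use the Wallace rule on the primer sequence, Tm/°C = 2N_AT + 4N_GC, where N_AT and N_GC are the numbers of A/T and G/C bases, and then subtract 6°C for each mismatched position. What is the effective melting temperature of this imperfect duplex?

Primer base counts: A=8, T=2, G=4, C=6 → A+T=10, G+C=10
Perfect-match Tm = 2(10) + 4(10) = 20 + 40 = 60°C
Mismatches (positions where the bases are not complementary): 5 (at positions 6, 9, 10, 14, 15)
Effective Tm = 60 − 5×6 = 60 − 30 = 30°C

30°C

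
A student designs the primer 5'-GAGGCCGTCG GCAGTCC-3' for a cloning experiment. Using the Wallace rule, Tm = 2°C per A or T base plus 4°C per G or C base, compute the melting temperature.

C=6, G=7, A=2, T=2
So N_AT = 4 and N_GC = 13.
Tm = 2(4) + 4(13) = 8 + 52 = 60°C

60°C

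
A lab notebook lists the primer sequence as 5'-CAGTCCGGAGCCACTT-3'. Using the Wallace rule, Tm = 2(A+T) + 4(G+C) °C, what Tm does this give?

Base counts: C=6, G=4, A=3, T=3
A+T = 6, G+C = 10
Tm = 2(6) + 4(10) = 12 + 40 = 52°C

52°C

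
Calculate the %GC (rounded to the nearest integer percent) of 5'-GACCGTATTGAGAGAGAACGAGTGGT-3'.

50%

Counting bases: G=10, C=3, T=5, A=8
G+C = 10 + 3 = 13 out of 26 bases
%GC = 13/26 × 100 = 50% ≈ 50%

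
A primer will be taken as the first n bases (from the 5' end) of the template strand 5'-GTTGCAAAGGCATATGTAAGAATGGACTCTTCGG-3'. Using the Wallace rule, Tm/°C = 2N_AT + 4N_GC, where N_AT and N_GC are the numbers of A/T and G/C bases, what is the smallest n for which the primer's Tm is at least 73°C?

n = 27

First 26 bases: GTTGCAAAGGCATATGTAAGAATGGA → Tm = 72°C (< 73°C)
First 27 bases: GTTGCAAAGGCATATGTAAGAATGGAC → Tm = 76°C (≥ 73°C)
Each additional base adds 2°C (A/T) or 4°C (G/C), so Tm is non-decreasing in n; n = 27 is the first length to reach 73°C.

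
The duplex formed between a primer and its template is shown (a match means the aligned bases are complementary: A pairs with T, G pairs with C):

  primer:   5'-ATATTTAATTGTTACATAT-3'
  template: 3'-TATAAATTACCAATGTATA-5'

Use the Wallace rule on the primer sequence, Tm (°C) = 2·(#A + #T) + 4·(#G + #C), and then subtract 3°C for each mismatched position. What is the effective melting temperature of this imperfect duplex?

Primer base counts: A=7, T=10, G=1, C=1 → A+T=17, G+C=2
Perfect-match Tm = 2(17) + 4(2) = 34 + 8 = 42°C
Mismatches (positions where the bases are not complementary): 1 (at position 10)
Effective Tm = 42 − 1×3 = 42 − 3 = 39°C

39°C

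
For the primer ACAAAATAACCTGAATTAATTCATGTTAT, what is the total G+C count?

6

C=4, T=10, A=13, G=2
Total G or C: 2 + 4 = 6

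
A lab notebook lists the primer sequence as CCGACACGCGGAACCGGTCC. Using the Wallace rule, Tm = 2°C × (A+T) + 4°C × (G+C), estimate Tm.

70°C

Base counts: C=9, A=4, T=1, G=6
A+T = 5, G+C = 15
Tm = 2×5 + 4×15 = 70°C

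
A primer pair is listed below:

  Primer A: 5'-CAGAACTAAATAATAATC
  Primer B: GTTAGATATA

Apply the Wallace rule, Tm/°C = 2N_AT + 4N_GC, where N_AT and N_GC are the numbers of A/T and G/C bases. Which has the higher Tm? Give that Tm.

Primer A, 44°C

Primer A: A+T=14, G+C=4 → Tm = 2(14)+4(4) = 44°C
Primer B: A+T=8, G+C=2 → Tm = 2(8)+4(2) = 24°C
44°C vs 24°C → primer A is higher.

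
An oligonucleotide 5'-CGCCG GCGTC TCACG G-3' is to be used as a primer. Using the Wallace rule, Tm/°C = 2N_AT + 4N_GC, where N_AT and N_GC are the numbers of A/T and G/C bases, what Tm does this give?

Base counts: G=6, T=2, C=7, A=1
So N_AT = 3 and N_GC = 13.
Tm = 2(3) + 4(13) = 6 + 52 = 58°C

58°C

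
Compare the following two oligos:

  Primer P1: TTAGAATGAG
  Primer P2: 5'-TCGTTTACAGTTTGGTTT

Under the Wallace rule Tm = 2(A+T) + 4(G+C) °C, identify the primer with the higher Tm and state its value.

Primer P2, 48°C

Primer P1: A+T=7, G+C=3 → Tm = 2(7)+4(3) = 26°C
Primer P2: A+T=12, G+C=6 → Tm = 2(12)+4(6) = 48°C
26°C vs 48°C → primer P2 is higher.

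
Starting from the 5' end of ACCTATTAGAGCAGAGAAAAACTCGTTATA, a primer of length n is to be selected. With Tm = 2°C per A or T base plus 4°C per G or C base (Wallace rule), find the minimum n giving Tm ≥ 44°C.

First 15 bases: ACCTATTAGAGCAGA → Tm = 42°C (< 44°C)
First 16 bases: ACCTATTAGAGCAGAG → Tm = 46°C (≥ 44°C)
Since every base adds ≥2°C, Tm only increases with n, so the threshold is first crossed at n = 16.

n = 16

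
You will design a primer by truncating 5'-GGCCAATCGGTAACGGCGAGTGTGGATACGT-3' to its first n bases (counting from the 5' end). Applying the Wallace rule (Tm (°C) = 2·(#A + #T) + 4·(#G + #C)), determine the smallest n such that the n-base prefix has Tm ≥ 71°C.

First 21 bases: GGCCAATCGGTAACGGCGAGT → Tm = 68°C (< 71°C)
First 22 bases: GGCCAATCGGTAACGGCGAGTG → Tm = 72°C (≥ 71°C)
Each additional base adds 2°C (A/T) or 4°C (G/C), so Tm is non-decreasing in n; n = 22 is the first length to reach 71°C.

n = 22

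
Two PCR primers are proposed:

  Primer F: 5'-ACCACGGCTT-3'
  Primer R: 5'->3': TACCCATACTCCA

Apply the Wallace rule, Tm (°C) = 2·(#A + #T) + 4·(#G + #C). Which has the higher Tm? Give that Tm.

Primer F: A+T=4, G+C=6 → Tm = 2(4)+4(6) = 32°C
Primer R: A+T=7, G+C=6 → Tm = 2(7)+4(6) = 38°C
32°C vs 38°C → primer R is higher.

Primer R, 38°C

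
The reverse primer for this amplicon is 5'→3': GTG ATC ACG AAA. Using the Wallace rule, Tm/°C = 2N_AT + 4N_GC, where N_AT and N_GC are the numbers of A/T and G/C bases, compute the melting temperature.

C=2, T=2, A=5, G=3
So N_AT = 7 and N_GC = 5.
Tm = 4·5 + 2·7 = 20 + 14 = 34°C

34°C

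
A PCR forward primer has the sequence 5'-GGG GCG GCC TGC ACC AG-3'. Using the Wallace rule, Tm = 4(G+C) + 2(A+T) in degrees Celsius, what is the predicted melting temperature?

62°C

Scanning the sequence gives G=8, C=6, A=2, T=1.
A+T = 3, G+C = 14
Tm = 4·14 + 2·3 = 56 + 6 = 62°C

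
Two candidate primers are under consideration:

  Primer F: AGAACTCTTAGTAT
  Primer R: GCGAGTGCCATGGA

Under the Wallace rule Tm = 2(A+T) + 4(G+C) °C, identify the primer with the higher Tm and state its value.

Primer R, 46°C

Primer F: A+T=10, G+C=4 → Tm = 2(10)+4(4) = 36°C
Primer R: A+T=5, G+C=9 → Tm = 2(5)+4(9) = 46°C
36°C vs 46°C → primer R is higher.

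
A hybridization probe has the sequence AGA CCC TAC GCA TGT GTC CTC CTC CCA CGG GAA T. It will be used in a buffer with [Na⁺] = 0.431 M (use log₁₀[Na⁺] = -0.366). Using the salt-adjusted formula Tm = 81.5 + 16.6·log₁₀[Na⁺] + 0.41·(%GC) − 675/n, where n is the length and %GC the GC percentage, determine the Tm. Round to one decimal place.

Length n = 34. T=7, A=7, C=13, G=7
G+C = 20, so %GC = 20/34 × 100 = 58.824%
Salt term: 16.6 × (-0.366) = -6.076
GC term: 0.41 × 58.824 = 24.118; length term: −675/34 = −19.853
Tm = 81.5 + (-6.076) + 24.118 − 19.853 = 79.689 → 79.7°C

79.7°C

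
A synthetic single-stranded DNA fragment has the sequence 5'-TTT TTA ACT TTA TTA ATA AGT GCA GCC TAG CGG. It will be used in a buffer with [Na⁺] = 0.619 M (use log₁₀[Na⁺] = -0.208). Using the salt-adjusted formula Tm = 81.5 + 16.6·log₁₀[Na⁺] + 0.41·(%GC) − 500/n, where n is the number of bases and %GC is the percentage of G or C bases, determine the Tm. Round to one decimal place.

Length n = 33. Scanning the sequence gives T=13, G=6, C=5, A=9.
G+C = 11, so %GC = 11/33 × 100 = 33.333%
Salt term: 16.6 × (-0.208) = -3.453
GC term: 0.41 × 33.333 = 13.667; length term: −500/33 = −15.152
Tm = 81.5 + (-3.453) + 13.667 − 15.152 = 76.562 → 76.6°C

76.6°C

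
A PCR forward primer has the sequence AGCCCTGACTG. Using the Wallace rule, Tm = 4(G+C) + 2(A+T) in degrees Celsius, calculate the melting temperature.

36°C

Counting bases: A=2, C=4, T=2, G=3
AT pairs contribute 4, GC pairs contribute 7.
Tm = 2(4) + 4(7) = 8 + 28 = 36°C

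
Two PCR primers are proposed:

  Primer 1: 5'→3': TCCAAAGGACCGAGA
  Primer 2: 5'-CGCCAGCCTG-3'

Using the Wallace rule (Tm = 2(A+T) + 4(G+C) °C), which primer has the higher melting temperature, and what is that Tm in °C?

Primer 1: A+T=7, G+C=8 → Tm = 2(7)+4(8) = 46°C
Primer 2: A+T=2, G+C=8 → Tm = 2(2)+4(8) = 36°C
46°C vs 36°C → primer 1 is higher.

Primer 1, 46°C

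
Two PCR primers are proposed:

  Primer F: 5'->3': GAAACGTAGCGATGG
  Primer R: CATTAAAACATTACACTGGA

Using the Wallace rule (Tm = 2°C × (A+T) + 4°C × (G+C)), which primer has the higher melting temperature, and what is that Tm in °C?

Primer F: A+T=7, G+C=8 → Tm = 2(7)+4(8) = 46°C
Primer R: A+T=14, G+C=6 → Tm = 2(14)+4(6) = 52°C
46°C vs 52°C → primer R is higher.

Primer R, 52°C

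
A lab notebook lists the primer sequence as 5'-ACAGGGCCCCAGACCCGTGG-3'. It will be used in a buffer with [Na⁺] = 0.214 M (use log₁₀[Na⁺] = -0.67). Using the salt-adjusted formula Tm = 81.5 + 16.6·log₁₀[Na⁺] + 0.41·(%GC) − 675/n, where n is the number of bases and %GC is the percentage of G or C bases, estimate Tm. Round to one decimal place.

67.4°C

Length n = 20. Scanning the sequence gives G=7, T=1, C=8, A=4.
G+C = 15, so %GC = 15/20 × 100 = 75%
Salt term: 16.6 × (-0.67) = -11.122
GC term: 0.41 × 75 = 30.75; length term: −675/20 = −33.75
Tm = 81.5 + (-11.122) + 30.75 − 33.75 = 67.378 → 67.4°C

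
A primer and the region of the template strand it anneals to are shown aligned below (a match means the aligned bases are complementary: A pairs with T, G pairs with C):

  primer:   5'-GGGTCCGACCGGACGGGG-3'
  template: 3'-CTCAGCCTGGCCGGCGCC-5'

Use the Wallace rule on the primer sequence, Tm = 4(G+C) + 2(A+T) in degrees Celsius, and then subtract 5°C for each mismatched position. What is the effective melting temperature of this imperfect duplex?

46°C

Primer base counts: A=2, T=1, G=10, C=5 → A+T=3, G+C=15
Perfect-match Tm = 2(3) + 4(15) = 6 + 60 = 66°C
Mismatches (positions where the bases are not complementary): 4 (at positions 2, 6, 13, 16)
Effective Tm = 66 − 4×5 = 66 − 20 = 46°C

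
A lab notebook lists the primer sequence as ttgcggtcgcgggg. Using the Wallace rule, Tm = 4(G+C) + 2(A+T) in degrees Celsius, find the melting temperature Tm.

C=3, T=3, G=8, A=0
A+T = 3, G+C = 11
Tm = 4·11 + 2·3 = 44 + 6 = 50°C

50°C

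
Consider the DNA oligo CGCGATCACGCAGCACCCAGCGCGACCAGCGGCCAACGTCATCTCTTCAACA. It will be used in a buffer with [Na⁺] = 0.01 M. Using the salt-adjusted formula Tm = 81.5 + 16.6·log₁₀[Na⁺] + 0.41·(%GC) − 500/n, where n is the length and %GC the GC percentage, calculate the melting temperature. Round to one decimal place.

64.7°C

Length n = 52. Base counts: T=6, G=11, A=13, C=22
G+C = 33, so %GC = 33/52 × 100 = 63.462%
Salt term: 16.6 × (-2) = -33.2
GC term: 0.41 × 63.462 = 26.019; length term: −500/52 = −9.615
Tm = 81.5 + (-33.2) + 26.019 − 9.615 = 64.704 → 64.7°C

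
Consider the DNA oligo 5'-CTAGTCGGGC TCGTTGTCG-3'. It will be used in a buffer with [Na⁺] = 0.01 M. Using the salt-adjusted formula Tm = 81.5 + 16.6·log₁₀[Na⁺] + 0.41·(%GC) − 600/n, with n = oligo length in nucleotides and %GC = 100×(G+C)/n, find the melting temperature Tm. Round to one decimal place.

42.6°C

Length n = 19. Scanning the sequence gives G=7, C=5, T=6, A=1.
G+C = 12, so %GC = 12/19 × 100 = 63.158%
Salt term: 16.6 × (-2) = -33.2
GC term: 0.41 × 63.158 = 25.895; length term: −600/19 = −31.579
Tm = 81.5 + (-33.2) + 25.895 − 31.579 = 42.616 → 42.6°C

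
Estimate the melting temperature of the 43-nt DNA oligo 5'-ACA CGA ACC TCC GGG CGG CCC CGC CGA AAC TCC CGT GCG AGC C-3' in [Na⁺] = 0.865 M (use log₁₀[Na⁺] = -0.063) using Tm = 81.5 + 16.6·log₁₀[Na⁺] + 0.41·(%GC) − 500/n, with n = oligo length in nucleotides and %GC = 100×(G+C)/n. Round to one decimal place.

Length n = 43. Scanning the sequence gives A=8, G=12, C=20, T=3.
G+C = 32, so %GC = 32/43 × 100 = 74.419%
Salt term: 16.6 × (-0.063) = -1.046
GC term: 0.41 × 74.419 = 30.512; length term: −500/43 = −11.628
Tm = 81.5 + (-1.046) + 30.512 − 11.628 = 99.338 → 99.3°C

99.3°C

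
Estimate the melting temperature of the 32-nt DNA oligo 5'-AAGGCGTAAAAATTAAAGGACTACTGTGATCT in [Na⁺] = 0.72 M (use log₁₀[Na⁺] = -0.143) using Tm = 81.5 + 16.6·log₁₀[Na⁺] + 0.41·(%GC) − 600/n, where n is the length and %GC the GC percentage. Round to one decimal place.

Length n = 32. Counting bases: T=8, G=7, C=4, A=13
G+C = 11, so %GC = 11/32 × 100 = 34.375%
Salt term: 16.6 × (-0.143) = -2.374
GC term: 0.41 × 34.375 = 14.094; length term: −600/32 = −18.75
Tm = 81.5 + (-2.374) + 14.094 − 18.75 = 74.47 → 74.5°C

74.5°C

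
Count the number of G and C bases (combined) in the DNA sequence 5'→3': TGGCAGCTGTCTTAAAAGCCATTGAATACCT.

13

Scanning the sequence gives A=9, T=9, C=7, G=6.
Total G or C: 6 + 7 = 13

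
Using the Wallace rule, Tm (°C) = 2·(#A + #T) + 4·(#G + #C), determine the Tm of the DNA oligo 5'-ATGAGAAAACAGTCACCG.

52°C

Counting bases: G=4, A=8, T=2, C=4
A+T = 10, G+C = 8
Tm = 2(10) + 4(8) = 20 + 32 = 52°C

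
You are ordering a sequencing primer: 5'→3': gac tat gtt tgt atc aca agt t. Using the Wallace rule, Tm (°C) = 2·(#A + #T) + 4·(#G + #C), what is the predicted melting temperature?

58°C

Scanning the sequence gives T=9, A=6, C=3, G=4.
AT pairs contribute 15, GC pairs contribute 7.
Tm = 2(15) + 4(7) = 30 + 28 = 58°C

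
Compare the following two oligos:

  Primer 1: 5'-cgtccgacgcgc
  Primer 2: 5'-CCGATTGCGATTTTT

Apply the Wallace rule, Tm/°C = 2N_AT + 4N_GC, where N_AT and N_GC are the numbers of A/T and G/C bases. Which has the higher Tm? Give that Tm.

Primer 1: A+T=2, G+C=10 → Tm = 2(2)+4(10) = 44°C
Primer 2: A+T=9, G+C=6 → Tm = 2(9)+4(6) = 42°C
44°C vs 42°C → primer 1 is higher.

Primer 1, 44°C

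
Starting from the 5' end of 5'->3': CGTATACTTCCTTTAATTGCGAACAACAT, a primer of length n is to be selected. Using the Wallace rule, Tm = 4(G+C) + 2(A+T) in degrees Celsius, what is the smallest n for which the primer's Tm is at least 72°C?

n = 27

First 26 bases: CGTATACTTCCTTTAATTGCGAACAA → Tm = 70°C (< 72°C)
First 27 bases: CGTATACTTCCTTTAATTGCGAACAAC → Tm = 74°C (≥ 72°C)
Each additional base adds 2°C (A/T) or 4°C (G/C), so Tm is non-decreasing in n; n = 27 is the first length to reach 72°C.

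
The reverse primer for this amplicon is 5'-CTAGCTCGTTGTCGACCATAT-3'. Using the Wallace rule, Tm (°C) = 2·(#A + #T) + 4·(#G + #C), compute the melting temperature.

Scanning the sequence gives G=4, A=4, T=7, C=6.
So N_AT = 11 and N_GC = 10.
Tm = 2(11) + 4(10) = 22 + 40 = 62°C

62°C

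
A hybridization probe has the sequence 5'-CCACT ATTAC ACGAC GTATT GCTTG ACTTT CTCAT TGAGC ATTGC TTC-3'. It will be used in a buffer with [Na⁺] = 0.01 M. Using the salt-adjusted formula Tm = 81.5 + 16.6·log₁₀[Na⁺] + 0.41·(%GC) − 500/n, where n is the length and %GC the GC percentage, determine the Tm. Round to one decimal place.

55.0°C

Length n = 48. G=7, T=18, A=10, C=13
G+C = 20, so %GC = 20/48 × 100 = 41.667%
Salt term: 16.6 × (-2) = -33.2
GC term: 0.41 × 41.667 = 17.083; length term: −500/48 = −10.417
Tm = 81.5 + (-33.2) + 17.083 − 10.417 = 54.966 → 55.0°C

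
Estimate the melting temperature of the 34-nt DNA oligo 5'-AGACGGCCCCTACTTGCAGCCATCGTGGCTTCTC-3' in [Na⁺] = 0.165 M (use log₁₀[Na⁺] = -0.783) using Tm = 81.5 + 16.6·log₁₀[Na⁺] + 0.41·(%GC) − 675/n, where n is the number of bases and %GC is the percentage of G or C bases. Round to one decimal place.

74.0°C

Length n = 34. Base counts: T=8, A=5, C=13, G=8
G+C = 21, so %GC = 21/34 × 100 = 61.765%
Salt term: 16.6 × (-0.783) = -12.998
GC term: 0.41 × 61.765 = 25.324; length term: −675/34 = −19.853
Tm = 81.5 + (-12.998) + 25.324 − 19.853 = 73.973 → 74.0°C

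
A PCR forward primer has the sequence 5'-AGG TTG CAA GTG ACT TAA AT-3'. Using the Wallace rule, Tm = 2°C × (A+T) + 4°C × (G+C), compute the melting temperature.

54°C

Counting bases: T=6, C=2, A=7, G=5
AT pairs contribute 13, GC pairs contribute 7.
Tm = 2(13) + 4(7) = 26 + 28 = 54°C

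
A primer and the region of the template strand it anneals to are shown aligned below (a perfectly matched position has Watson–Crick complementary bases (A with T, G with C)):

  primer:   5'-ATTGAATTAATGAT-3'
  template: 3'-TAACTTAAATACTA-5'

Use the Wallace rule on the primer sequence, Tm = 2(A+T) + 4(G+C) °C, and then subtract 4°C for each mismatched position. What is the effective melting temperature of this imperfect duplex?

Primer base counts: A=6, T=6, G=2, C=0 → A+T=12, G+C=2
Perfect-match Tm = 2(12) + 4(2) = 24 + 8 = 32°C
Mismatches (positions where the bases are not complementary): 1 (at position 9)
Effective Tm = 32 − 1×4 = 32 − 4 = 28°C

28°C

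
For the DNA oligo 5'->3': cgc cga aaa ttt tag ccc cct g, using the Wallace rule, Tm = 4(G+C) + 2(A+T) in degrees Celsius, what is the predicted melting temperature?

68°C

Base counts: A=5, T=5, G=4, C=8
A+T = 10, G+C = 12
Tm = 4·12 + 2·10 = 48 + 20 = 68°C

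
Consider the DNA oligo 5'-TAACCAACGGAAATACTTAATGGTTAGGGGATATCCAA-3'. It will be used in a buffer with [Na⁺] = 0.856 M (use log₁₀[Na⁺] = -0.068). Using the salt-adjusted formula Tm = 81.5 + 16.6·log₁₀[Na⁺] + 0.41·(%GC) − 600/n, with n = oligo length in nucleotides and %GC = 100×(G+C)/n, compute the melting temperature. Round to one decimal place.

Length n = 38. Base counts: T=9, A=15, C=6, G=8
G+C = 14, so %GC = 14/38 × 100 = 36.842%
Salt term: 16.6 × (-0.068) = -1.129
GC term: 0.41 × 36.842 = 15.105; length term: −600/38 = −15.789
Tm = 81.5 + (-1.129) + 15.105 − 15.789 = 79.687 → 79.7°C

79.7°C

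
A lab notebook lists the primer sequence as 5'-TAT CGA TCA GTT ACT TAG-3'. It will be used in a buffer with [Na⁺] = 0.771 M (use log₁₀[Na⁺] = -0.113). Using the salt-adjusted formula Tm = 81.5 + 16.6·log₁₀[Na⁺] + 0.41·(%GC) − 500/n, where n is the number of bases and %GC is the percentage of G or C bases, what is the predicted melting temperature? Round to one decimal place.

65.5°C

Length n = 18. Scanning the sequence gives T=7, A=5, G=3, C=3.
G+C = 6, so %GC = 6/18 × 100 = 33.333%
Salt term: 16.6 × (-0.113) = -1.876
GC term: 0.41 × 33.333 = 13.667; length term: −500/18 = −27.778
Tm = 81.5 + (-1.876) + 13.667 − 27.778 = 65.513 → 65.5°C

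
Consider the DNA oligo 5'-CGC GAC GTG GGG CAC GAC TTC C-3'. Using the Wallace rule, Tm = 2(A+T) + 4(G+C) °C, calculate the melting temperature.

76°C

C=8, T=3, A=3, G=8
So N_AT = 6 and N_GC = 16.
Tm = 2(6) + 4(16) = 12 + 64 = 76°C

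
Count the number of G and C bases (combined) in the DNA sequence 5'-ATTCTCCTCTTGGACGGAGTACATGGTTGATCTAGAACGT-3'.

Base counts: G=10, T=13, A=9, C=8
G+C = 10 + 8 = 18

18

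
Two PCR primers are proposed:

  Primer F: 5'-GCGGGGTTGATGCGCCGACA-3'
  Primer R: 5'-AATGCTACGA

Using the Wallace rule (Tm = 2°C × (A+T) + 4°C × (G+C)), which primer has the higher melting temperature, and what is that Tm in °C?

Primer F, 68°C

Primer F: A+T=6, G+C=14 → Tm = 2(6)+4(14) = 68°C
Primer R: A+T=6, G+C=4 → Tm = 2(6)+4(4) = 28°C
68°C vs 28°C → primer F is higher.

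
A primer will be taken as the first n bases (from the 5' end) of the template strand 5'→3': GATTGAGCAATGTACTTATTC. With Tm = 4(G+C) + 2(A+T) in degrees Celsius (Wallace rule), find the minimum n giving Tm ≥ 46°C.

n = 17

First 16 bases: GATTGAGCAATGTACT → Tm = 44°C (< 46°C)
First 17 bases: GATTGAGCAATGTACTT → Tm = 46°C (≥ 46°C)
Each additional base adds 2°C (A/T) or 4°C (G/C), so Tm is non-decreasing in n; n = 17 is the first length to reach 46°C.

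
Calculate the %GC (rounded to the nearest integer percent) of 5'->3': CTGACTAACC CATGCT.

C=6, G=2, T=4, A=4
G+C = 2 + 6 = 8 out of 16 bases
%GC = 8/16 × 100 = 50% ≈ 50%

50%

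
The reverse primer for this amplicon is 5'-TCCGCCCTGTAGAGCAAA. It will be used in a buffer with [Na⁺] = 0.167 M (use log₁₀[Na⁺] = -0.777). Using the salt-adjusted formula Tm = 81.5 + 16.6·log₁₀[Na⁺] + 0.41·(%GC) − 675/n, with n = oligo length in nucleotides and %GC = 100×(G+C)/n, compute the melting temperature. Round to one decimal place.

Length n = 18. Scanning the sequence gives T=3, G=4, C=6, A=5.
G+C = 10, so %GC = 10/18 × 100 = 55.556%
Salt term: 16.6 × (-0.777) = -12.898
GC term: 0.41 × 55.556 = 22.778; length term: −675/18 = −37.5
Tm = 81.5 + (-12.898) + 22.778 − 37.5 = 53.88 → 53.9°C

53.9°C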